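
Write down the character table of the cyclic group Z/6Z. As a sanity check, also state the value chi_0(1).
Character table of Z/6Z (irreps indexed chi_0,...,chi_5 with chi_k(m) = zeta_6^(k*m), zeta_6 = exp(2*pi*i/6)):
  irrep \ class  {0} (size 1)  {1} (size 1)    {2} (size 1)    {3} (size 1)  {4} (size 1)    {5} (size 1)  
  chi_0          1             1               1               1             1               1             
  chi_1          1             exp(I*pi/3)     exp(2*I*pi/3)   -1            exp(-2*I*pi/3)  exp(-I*pi/3)  
  chi_2          1             exp(2*I*pi/3)   exp(-2*I*pi/3)  1             exp(2*I*pi/3)   exp(-2*I*pi/3)
  chi_3          1             -1              1               -1            1               -1            
  chi_4          1             exp(-2*I*pi/3)  exp(2*I*pi/3)   1             exp(-2*I*pi/3)  exp(2*I*pi/3) 
  chi_5          1             exp(-I*pi/3)    exp(-2*I*pi/3)  -1            exp(2*I*pi/3)   exp(I*pi/3)   

Spot check: chi_0(1) = zeta_6^(0*1) = zeta_6^0 = 1.

Working: Z/6Z is abelian, so all 6 irreducible complex representations are 1-dimensional. They are given by chi_k(m) = zeta_6^(k*m) for k = 0,...,5. Row orthogonality: sum_m chi_k(m) conj(chi_l(m)) = 6 * [k = l].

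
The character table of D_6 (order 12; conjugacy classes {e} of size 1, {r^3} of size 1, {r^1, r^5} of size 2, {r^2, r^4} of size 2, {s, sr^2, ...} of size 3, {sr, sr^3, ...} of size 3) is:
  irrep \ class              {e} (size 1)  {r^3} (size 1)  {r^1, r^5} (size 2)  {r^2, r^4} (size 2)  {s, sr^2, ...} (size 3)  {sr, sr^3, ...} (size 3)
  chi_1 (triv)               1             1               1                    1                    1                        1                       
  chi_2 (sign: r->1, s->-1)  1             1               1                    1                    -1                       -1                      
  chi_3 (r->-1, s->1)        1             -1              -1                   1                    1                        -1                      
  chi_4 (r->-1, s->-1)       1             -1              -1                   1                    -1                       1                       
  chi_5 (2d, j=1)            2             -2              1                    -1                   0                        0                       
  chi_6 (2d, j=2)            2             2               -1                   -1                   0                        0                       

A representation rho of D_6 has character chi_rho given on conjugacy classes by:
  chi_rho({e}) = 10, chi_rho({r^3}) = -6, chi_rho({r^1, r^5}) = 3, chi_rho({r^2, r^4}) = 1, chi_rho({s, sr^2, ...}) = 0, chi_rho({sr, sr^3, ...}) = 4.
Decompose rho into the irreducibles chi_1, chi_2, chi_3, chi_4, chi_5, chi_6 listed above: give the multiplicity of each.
Multiplicities: chi_1: 2, chi_2: 0, chi_3: 0, chi_4: 2, chi_5: 3, chi_6: 0.

Use <chi_rho, chi> = (1/|G|) sum_C |C| * chi_rho(C) * conj(chi(C)) with |G| = 12 for each irreducible chi in the table:
  <chi_rho, chi_1> = (1/12)[1*(10)*conj(1) + 1*(-6)*conj(1) + 2*(3)*conj(1) + 2*(1)*conj(1) + 3*(0)*conj(1) + 3*(4)*conj(1)]
      = (1/12)[(10) + (-6) + (6) + (2) + (0) + (12)] = 24/12 = 2
  <chi_rho, chi_2> = (1/12)[1*(10)*conj(1) + 1*(-6)*conj(1) + 2*(3)*conj(1) + 2*(1)*conj(1) + 3*(0)*conj(-1) + 3*(4)*conj(-1)]
      = (1/12)[(10) + (-6) + (6) + (2) + (0) + (-12)] = 0/12 = 0
  <chi_rho, chi_3> = (1/12)[1*(10)*conj(1) + 1*(-6)*conj(-1) + 2*(3)*conj(-1) + 2*(1)*conj(1) + 3*(0)*conj(1) + 3*(4)*conj(-1)]
      = (1/12)[(10) + (6) + (-6) + (2) + (0) + (-12)] = 0/12 = 0
  <chi_rho, chi_4> = (1/12)[1*(10)*conj(1) + 1*(-6)*conj(-1) + 2*(3)*conj(-1) + 2*(1)*conj(1) + 3*(0)*conj(-1) + 3*(4)*conj(1)]
      = (1/12)[(10) + (6) + (-6) + (2) + (0) + (12)] = 24/12 = 2
  <chi_rho, chi_5> = (1/12)[1*(10)*conj(2) + 1*(-6)*conj(-2) + 2*(3)*conj(1) + 2*(1)*conj(-1) + 3*(0)*conj(0) + 3*(4)*conj(0)]
      = (1/12)[(20) + (12) + (6) + (-2) + (0) + (0)] = 36/12 = 3
  <chi_rho, chi_6> = (1/12)[1*(10)*conj(2) + 1*(-6)*conj(2) + 2*(3)*conj(-1) + 2*(1)*conj(-1) + 3*(0)*conj(0) + 3*(4)*conj(0)]
      = (1/12)[(20) + (-12) + (-6) + (-2) + (0) + (0)] = 0/12 = 0
Dimension check: dim(rho) = sum (mult * dim) = 2*1 + 0*1 + 0*1 + 2*1 + 3*2 + 0*2 = 10 = chi_rho(e) = 10.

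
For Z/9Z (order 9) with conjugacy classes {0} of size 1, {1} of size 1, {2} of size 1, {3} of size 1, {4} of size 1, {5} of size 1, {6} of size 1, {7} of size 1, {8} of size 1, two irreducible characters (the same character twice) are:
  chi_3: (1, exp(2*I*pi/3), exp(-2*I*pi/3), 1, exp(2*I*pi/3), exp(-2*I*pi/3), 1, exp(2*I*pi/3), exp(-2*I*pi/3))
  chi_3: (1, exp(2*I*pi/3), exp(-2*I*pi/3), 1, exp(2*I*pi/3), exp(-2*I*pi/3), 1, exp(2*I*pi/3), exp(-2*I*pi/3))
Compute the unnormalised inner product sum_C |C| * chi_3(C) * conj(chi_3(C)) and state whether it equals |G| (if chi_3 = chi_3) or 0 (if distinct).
Sum = 9 = |G| = 9; so <chi_3, chi_3> = 1 (norm-1 confirms irreducibility).

Derivation: Compute term by term over conjugacy classes (|C| * chi_3(C) * conj(chi_3(C))):
  1*(1)*conj(1) + 1*(exp(2*I*pi/3))*conj(exp(2*I*pi/3)) + 1*(exp(-2*I*pi/3))*conj(exp(-2*I*pi/3)) + 1*(1)*conj(1) + 1*(exp(2*I*pi/3))*conj(exp(2*I*pi/3)) + 1*(exp(-2*I*pi/3))*conj(exp(-2*I*pi/3)) + 1*(1)*conj(1) + 1*(exp(2*I*pi/3))*conj(exp(2*I*pi/3)) + 1*(exp(-2*I*pi/3))*conj(exp(-2*I*pi/3))
  = (1) + (1) + (1) + (1) + (1) + (1) + (1) + (1) + (1)
  = 9.
(Exp terms are combined using exp(i*s)*conj(exp(i*t)) = exp(i*(s-t)), and sums of them are collapsed using the identity that for every m > 1 the m distinct m-th roots of unity sum to 0, e.g. 1 + exp(2*I*pi/3) + exp(-2*I*pi/3) = 0.)
Dividing by |G| = 9 gives 9/9 = 1, matching the row-orthogonality relation <chi_3, chi_3> = [chi_3 = chi_3].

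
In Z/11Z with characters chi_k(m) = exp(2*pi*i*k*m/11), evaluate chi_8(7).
chi_8(7) = zeta_11^56 = exp(2*I*pi/11)

Explanation: chi_8(7) = zeta_11^(8*7) = zeta_11^56. Since zeta_11^11 = 1, this equals zeta_11^1 = exp(2*pi*i*1/11) = exp(2*I*pi/11).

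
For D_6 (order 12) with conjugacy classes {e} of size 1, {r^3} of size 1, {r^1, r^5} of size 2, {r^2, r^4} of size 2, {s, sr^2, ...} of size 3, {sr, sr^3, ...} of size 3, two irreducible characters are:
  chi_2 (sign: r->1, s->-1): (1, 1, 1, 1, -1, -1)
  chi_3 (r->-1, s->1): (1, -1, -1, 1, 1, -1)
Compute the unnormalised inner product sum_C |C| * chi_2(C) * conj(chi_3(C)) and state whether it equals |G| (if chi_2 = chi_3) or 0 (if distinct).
Sum = 0; so <chi_2, chi_3> = 0 (distinct irreducibles are orthogonal).

Solution. Compute term by term over conjugacy classes (|C| * chi_2(C) * conj(chi_3(C))):
  1*(1)*conj(1) + 1*(1)*conj(-1) + 2*(1)*conj(-1) + 2*(1)*conj(1) + 3*(-1)*conj(1) + 3*(-1)*conj(-1)
  = (1) + (-1) + (-2) + (2) + (-3) + (3)
  = 0.
Dividing by |G| = 12 gives 0/12 = 0, matching the row-orthogonality relation <chi_2, chi_3> = [chi_2 = chi_3].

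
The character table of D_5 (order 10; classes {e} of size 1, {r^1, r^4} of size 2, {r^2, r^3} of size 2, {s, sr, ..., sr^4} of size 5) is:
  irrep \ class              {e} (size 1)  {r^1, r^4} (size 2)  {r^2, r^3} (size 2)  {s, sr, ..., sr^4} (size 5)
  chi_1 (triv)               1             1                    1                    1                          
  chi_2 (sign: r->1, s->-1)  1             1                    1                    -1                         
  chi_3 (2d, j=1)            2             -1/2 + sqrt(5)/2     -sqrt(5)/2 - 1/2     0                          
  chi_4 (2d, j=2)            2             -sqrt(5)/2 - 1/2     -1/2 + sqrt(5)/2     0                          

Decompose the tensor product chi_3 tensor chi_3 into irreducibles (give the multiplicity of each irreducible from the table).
chi_3 tensor chi_3 = chi_1 + chi_2 + chi_4 (all other irreducibles have multiplicity 0).

Derivation: The character of a tensor product is the pointwise product (chi_3 * chi_3)(C) = chi_3(C) * chi_3(C):
  {e}: (2)*(2), {r^1, r^4}: (-1/2 + sqrt(5)/2)*(-1/2 + sqrt(5)/2), {r^2, r^3}: (-sqrt(5)/2 - 1/2)*(-sqrt(5)/2 - 1/2), {s, sr, ..., sr^4}: (0)*(0)
so (chi_3 * chi_3) takes values
  {e} -> 4, {r^1, r^4} -> 3/2 - sqrt(5)/2, {r^2, r^3} -> sqrt(5)/2 + 3/2, {s, sr, ..., sr^4} -> 0.
Now take the inner product of this character with each irreducible chi from the table, <chi_3*chi_3, chi> = (1/10) sum_C |C| (chi_3*chi_3)(C) conj(chi(C)):
  <chi_3*chi_3, chi_1> = (1/10)[1*(4)*conj(1) + 2*(3/2 - sqrt(5)/2)*conj(1) + 2*(sqrt(5)/2 + 3/2)*conj(1) + 5*(0)*conj(1)]
      = (1/10)[(4) + (3 - sqrt(5)) + (sqrt(5) + 3) + (0)] = 10/10 = 1
  <chi_3*chi_3, chi_2> = (1/10)[1*(4)*conj(1) + 2*(3/2 - sqrt(5)/2)*conj(1) + 2*(sqrt(5)/2 + 3/2)*conj(1) + 5*(0)*conj(-1)]
      = (1/10)[(4) + (3 - sqrt(5)) + (sqrt(5) + 3) + (0)] = 10/10 = 1
  <chi_3*chi_3, chi_3> = (1/10)[1*(4)*conj(2) + 2*(3/2 - sqrt(5)/2)*conj(-1/2 + sqrt(5)/2) + 2*(sqrt(5)/2 + 3/2)*conj(-sqrt(5)/2 - 1/2) + 5*(0)*conj(0)]
      = (1/10)[(8) + (-4 + 2*sqrt(5)) + (-2*sqrt(5) - 4) + (0)] = 0/10 = 0
  <chi_3*chi_3, chi_4> = (1/10)[1*(4)*conj(2) + 2*(3/2 - sqrt(5)/2)*conj(-sqrt(5)/2 - 1/2) + 2*(sqrt(5)/2 + 3/2)*conj(-1/2 + sqrt(5)/2) + 5*(0)*conj(0)]
      = (1/10)[(8) + (1 - sqrt(5)) + (1 + sqrt(5)) + (0)] = 10/10 = 1
Hence the multiplicities are chi_1: 1, chi_2: 1, chi_4: 1. Dimension check: dim(chi_3)*dim(chi_3) = 2*2 = 4 and sum (mult * dim) = 1*1 + 1*1 + 1*2 = 4.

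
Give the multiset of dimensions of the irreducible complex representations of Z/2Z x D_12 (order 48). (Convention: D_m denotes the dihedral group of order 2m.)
Dimensions: 1, 1, 1, 1, 1, 1, 1, 1, 2, 2, 2, 2, 2, 2, 2, 2, 2, 2

Solution. There are 18 irreducibles (= number of conjugacy classes). Their dimensions d_i satisfy sum d_i^2 = |G| = 48: 1 + 1 + 1 + 1 + 1 + 1 + 1 + 1 + 4 + 4 + 4 + 4 + 4 + 4 + 4 + 4 + 4 + 4 = 48. (For the product with Z/2Z: each of the 2 1-dim characters of Z/2Z tensors with each irrep of D_12, giving 2 copies of each D_12-dimension.)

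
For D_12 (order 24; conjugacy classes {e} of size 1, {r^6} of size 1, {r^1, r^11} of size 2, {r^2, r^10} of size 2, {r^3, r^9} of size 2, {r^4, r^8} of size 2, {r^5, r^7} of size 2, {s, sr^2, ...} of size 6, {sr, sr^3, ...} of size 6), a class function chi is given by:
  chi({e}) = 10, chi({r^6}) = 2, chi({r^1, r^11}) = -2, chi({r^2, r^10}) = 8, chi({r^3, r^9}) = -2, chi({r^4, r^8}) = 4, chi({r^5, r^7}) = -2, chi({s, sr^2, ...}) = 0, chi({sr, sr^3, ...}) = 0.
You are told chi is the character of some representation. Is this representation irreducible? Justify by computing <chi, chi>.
Not irreducible (reducible): <chi, chi> = 12 > 1.

Working: <chi, chi> = (1/|G|) sum_C |C| * |chi(C)|^2 = (1/24)[1*|10|^2 + 1*|2|^2 + 2*|-2|^2 + 2*|8|^2 + 2*|-2|^2 + 2*|4|^2 + 2*|-2|^2 + 6*|0|^2 + 6*|0|^2]
  = (1/24)[(100) + (4) + (8) + (128) + (8) + (32) + (8) + (0) + (0)] = 288/24 = 12.
A character is irreducible iff <chi, chi> = 1, so this representation is reducible.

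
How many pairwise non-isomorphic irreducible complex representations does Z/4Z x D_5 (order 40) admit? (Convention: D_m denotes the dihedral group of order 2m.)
16

Solution. The number of irreducible complex representations of a finite group equals its number of conjugacy classes. For a direct product, #classes(G x H) = #classes(G) * #classes(H). Z/4Z has 4 classes (abelian), D_5 has 4 classes, so 4 * 4 = 16, so Z/4Z x D_5 (order 40) has exactly 16 irreducible complex representations.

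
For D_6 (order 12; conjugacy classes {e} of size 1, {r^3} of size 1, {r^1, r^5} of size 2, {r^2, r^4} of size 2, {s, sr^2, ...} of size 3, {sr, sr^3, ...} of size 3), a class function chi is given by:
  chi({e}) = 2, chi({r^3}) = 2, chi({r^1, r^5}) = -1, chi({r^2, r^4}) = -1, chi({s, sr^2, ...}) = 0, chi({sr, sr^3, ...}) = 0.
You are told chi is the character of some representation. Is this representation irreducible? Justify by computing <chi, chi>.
Irreducible: <chi, chi> = 1.

<chi, chi> = (1/|G|) sum_C |C| * |chi(C)|^2 = (1/12)[1*|2|^2 + 1*|2|^2 + 2*|-1|^2 + 2*|-1|^2 + 3*|0|^2 + 3*|0|^2]
  = (1/12)[(4) + (4) + (2) + (2) + (0) + (0)] = 12/12 = 1.
A character is irreducible iff <chi, chi> = 1, so this representation is irreducible.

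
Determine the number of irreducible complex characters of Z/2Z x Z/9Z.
18

Argument: The number of irreducible complex representations of a finite group equals its number of conjugacy classes. Z/2Z x Z/9Z is abelian of order 18, so every element is its own conjugacy class: 18 classes, so Z/2Z x Z/9Z (order 18) has exactly 18 irreducible complex representations.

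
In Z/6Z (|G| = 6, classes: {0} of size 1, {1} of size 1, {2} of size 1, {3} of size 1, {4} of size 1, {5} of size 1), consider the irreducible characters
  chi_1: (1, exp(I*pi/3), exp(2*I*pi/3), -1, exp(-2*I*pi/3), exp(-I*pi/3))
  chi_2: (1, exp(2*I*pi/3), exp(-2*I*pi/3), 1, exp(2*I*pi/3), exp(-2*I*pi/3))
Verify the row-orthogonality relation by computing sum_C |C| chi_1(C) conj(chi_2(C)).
Sum = 0; so <chi_1, chi_2> = 0 (distinct irreducibles are orthogonal).

Details: Compute term by term over conjugacy classes (|C| * chi_1(C) * conj(chi_2(C))):
  1*(1)*conj(1) + 1*(exp(I*pi/3))*conj(exp(2*I*pi/3)) + 1*(exp(2*I*pi/3))*conj(exp(-2*I*pi/3)) + 1*(-1)*conj(1) + 1*(exp(-2*I*pi/3))*conj(exp(2*I*pi/3)) + 1*(exp(-I*pi/3))*conj(exp(-2*I*pi/3))
  = (1) + (exp(-I*pi/3)) + (exp(-2*I*pi/3)) + (-1) + (exp(2*I*pi/3)) + (exp(I*pi/3))
  = 0.
(Exp terms are combined using exp(i*s)*conj(exp(i*t)) = exp(i*(s-t)), and sums of them are collapsed using the identity that for every m > 1 the m distinct m-th roots of unity sum to 0, e.g. 1 + exp(2*I*pi/3) + exp(-2*I*pi/3) = 0.)
Dividing by |G| = 6 gives 0/6 = 0, matching the row-orthogonality relation <chi_1, chi_2> = [chi_1 = chi_2].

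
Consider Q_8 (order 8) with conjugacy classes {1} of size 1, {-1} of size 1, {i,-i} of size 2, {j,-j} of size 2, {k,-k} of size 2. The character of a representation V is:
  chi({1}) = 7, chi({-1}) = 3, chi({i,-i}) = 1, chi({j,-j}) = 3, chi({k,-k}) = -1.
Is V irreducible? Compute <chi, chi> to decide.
Not irreducible (reducible): <chi, chi> = 10 > 1.

Why: <chi, chi> = (1/|G|) sum_C |C| * |chi(C)|^2 = (1/8)[1*|7|^2 + 1*|3|^2 + 2*|1|^2 + 2*|3|^2 + 2*|-1|^2]
  = (1/8)[(49) + (9) + (2) + (18) + (2)] = 80/8 = 10.
A character is irreducible iff <chi, chi> = 1, so this representation is reducible.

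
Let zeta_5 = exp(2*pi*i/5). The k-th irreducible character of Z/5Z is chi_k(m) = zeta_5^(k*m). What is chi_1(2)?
chi_1(2) = zeta_5^2 = exp(4*I*pi/5)

Why: chi_1(2) = zeta_5^(1*2) = zeta_5^2. Since zeta_5^5 = 1, this equals zeta_5^2 = exp(2*pi*i*2/5) = exp(4*I*pi/5).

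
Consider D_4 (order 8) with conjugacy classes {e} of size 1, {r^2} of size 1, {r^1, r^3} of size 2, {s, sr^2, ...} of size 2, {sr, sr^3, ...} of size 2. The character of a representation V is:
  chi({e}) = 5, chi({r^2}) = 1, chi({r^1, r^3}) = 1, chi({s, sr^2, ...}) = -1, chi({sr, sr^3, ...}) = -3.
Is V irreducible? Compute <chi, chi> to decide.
Not irreducible (reducible): <chi, chi> = 6 > 1.

Reasoning: <chi, chi> = (1/|G|) sum_C |C| * |chi(C)|^2 = (1/8)[1*|5|^2 + 1*|1|^2 + 2*|1|^2 + 2*|-1|^2 + 2*|-3|^2]
  = (1/8)[(25) + (1) + (2) + (2) + (18)] = 48/8 = 6.
A character is irreducible iff <chi, chi> = 1, so this representation is reducible.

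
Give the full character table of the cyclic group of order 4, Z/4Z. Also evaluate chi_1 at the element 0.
Character table of Z/4Z (irreps indexed chi_0,...,chi_3 with chi_k(m) = zeta_4^(k*m), zeta_4 = exp(2*pi*i/4)):
  irrep \ class  {0} (size 1)  {1} (size 1)  {2} (size 1)  {3} (size 1)
  chi_0          1             1             1             1           
  chi_1          1             I             -1            -I          
  chi_2          1             -1            1             -1          
  chi_3          1             -I            -1            I           

Spot check: chi_1(0) = zeta_4^(1*0) = zeta_4^0 = 1.

Why: Z/4Z is abelian, so all 4 irreducible complex representations are 1-dimensional. They are given by chi_k(m) = zeta_4^(k*m) for k = 0,...,3. Row orthogonality: sum_m chi_k(m) conj(chi_l(m)) = 4 * [k = l].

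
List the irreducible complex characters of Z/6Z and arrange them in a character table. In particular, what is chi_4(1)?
Character table of Z/6Z (irreps indexed chi_0,...,chi_5 with chi_k(m) = zeta_6^(k*m), zeta_6 = exp(2*pi*i/6)):
  irrep \ class  {0} (size 1)  {1} (size 1)    {2} (size 1)    {3} (size 1)  {4} (size 1)    {5} (size 1)  
  chi_0          1             1               1               1             1               1             
  chi_1          1             exp(I*pi/3)     exp(2*I*pi/3)   -1            exp(-2*I*pi/3)  exp(-I*pi/3)  
  chi_2          1             exp(2*I*pi/3)   exp(-2*I*pi/3)  1             exp(2*I*pi/3)   exp(-2*I*pi/3)
  chi_3          1             -1              1               -1            1               -1            
  chi_4          1             exp(-2*I*pi/3)  exp(2*I*pi/3)   1             exp(-2*I*pi/3)  exp(2*I*pi/3) 
  chi_5          1             exp(-I*pi/3)    exp(-2*I*pi/3)  -1            exp(2*I*pi/3)   exp(I*pi/3)   

Spot check: chi_4(1) = zeta_6^(4*1) = zeta_6^4 = exp(-2*I*pi/3).

Derivation: Z/6Z is abelian, so all 6 irreducible complex representations are 1-dimensional. They are given by chi_k(m) = zeta_6^(k*m) for k = 0,...,5. Row orthogonality: sum_m chi_k(m) conj(chi_l(m)) = 6 * [k = l].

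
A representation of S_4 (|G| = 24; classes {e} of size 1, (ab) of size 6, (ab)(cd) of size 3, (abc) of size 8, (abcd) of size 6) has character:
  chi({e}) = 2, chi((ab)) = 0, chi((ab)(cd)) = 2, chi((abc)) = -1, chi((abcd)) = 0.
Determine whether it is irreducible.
Irreducible: <chi, chi> = 1.

Solution. <chi, chi> = (1/|G|) sum_C |C| * |chi(C)|^2 = (1/24)[1*|2|^2 + 6*|0|^2 + 3*|2|^2 + 8*|-1|^2 + 6*|0|^2]
  = (1/24)[(4) + (0) + (12) + (8) + (0)] = 24/24 = 1.
A character is irreducible iff <chi, chi> = 1, so this representation is irreducible.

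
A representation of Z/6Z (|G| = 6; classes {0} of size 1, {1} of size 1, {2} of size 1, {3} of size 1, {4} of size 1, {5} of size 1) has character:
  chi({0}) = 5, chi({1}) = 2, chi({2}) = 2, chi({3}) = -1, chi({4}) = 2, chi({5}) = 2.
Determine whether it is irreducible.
Not irreducible (reducible): <chi, chi> = 7 > 1.

Reasoning: <chi, chi> = (1/|G|) sum_C |C| * |chi(C)|^2 = (1/6)[1*|5|^2 + 1*|2|^2 + 1*|2|^2 + 1*|-1|^2 + 1*|2|^2 + 1*|2|^2]
  = (1/6)[(25) + (4) + (4) + (1) + (4) + (4)] = 42/6 = 7.
(Exp terms are combined using exp(i*s)*conj(exp(i*t)) = exp(i*(s-t)), and sums of them are collapsed using the identity that for every m > 1 the m distinct m-th roots of unity sum to 0, e.g. 1 + exp(2*I*pi/3) + exp(-2*I*pi/3) = 0.)
A character is irreducible iff <chi, chi> = 1, so this representation is reducible.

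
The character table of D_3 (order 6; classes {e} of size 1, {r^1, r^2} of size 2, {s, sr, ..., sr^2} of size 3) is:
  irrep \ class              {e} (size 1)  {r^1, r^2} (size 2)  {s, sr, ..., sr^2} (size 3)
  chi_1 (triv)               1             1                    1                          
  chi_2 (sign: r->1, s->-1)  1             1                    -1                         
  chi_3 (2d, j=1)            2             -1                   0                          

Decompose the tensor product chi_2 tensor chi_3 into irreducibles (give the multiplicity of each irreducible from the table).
chi_2 tensor chi_3 = chi_3 (all other irreducibles have multiplicity 0).

Reasoning: The character of a tensor product is the pointwise product (chi_2 * chi_3)(C) = chi_2(C) * chi_3(C):
  {e}: (1)*(2), {r^1, r^2}: (1)*(-1), {s, sr, ..., sr^2}: (-1)*(0)
so (chi_2 * chi_3) takes values
  {e} -> 2, {r^1, r^2} -> -1, {s, sr, ..., sr^2} -> 0.
Now take the inner product of this character with each irreducible chi from the table, <chi_2*chi_3, chi> = (1/6) sum_C |C| (chi_2*chi_3)(C) conj(chi(C)):
  <chi_2*chi_3, chi_1> = (1/6)[1*(2)*conj(1) + 2*(-1)*conj(1) + 3*(0)*conj(1)]
      = (1/6)[(2) + (-2) + (0)] = 0/6 = 0
  <chi_2*chi_3, chi_2> = (1/6)[1*(2)*conj(1) + 2*(-1)*conj(1) + 3*(0)*conj(-1)]
      = (1/6)[(2) + (-2) + (0)] = 0/6 = 0
  <chi_2*chi_3, chi_3> = (1/6)[1*(2)*conj(2) + 2*(-1)*conj(-1) + 3*(0)*conj(0)]
      = (1/6)[(4) + (2) + (0)] = 6/6 = 1
Hence the multiplicities are chi_3: 1. Dimension check: dim(chi_2)*dim(chi_3) = 1*2 = 2 and sum (mult * dim) = 1*2 = 2.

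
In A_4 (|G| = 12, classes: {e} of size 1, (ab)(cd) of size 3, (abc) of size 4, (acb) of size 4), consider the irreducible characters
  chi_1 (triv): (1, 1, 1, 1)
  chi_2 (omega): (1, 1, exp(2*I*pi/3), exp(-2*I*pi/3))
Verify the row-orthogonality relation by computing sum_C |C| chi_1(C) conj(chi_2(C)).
Sum = 0; so <chi_1, chi_2> = 0 (distinct irreducibles are orthogonal).

Proof sketch: Compute term by term over conjugacy classes (|C| * chi_1(C) * conj(chi_2(C))):
  1*(1)*conj(1) + 3*(1)*conj(1) + 4*(1)*conj(exp(2*I*pi/3)) + 4*(1)*conj(exp(-2*I*pi/3))
  = (1) + (3) + (4*exp(-2*I*pi/3)) + (4*exp(2*I*pi/3))
  = 0.
(Exp terms are combined using exp(i*s)*conj(exp(i*t)) = exp(i*(s-t)), and sums of them are collapsed using the identity that for every m > 1 the m distinct m-th roots of unity sum to 0, e.g. 1 + exp(2*I*pi/3) + exp(-2*I*pi/3) = 0.)
Dividing by |G| = 12 gives 0/12 = 0, matching the row-orthogonality relation <chi_1, chi_2> = [chi_1 = chi_2].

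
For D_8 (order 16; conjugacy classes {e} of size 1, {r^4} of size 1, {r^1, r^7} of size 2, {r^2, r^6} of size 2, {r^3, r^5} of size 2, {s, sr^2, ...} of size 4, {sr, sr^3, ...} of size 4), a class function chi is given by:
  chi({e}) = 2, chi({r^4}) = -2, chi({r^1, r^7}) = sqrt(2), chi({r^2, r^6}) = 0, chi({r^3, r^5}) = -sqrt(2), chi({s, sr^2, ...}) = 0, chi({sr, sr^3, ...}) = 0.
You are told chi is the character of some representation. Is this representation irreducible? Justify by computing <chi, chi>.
Irreducible: <chi, chi> = 1.

Reasoning: <chi, chi> = (1/|G|) sum_C |C| * |chi(C)|^2 = (1/16)[1*|2|^2 + 1*|-2|^2 + 2*|sqrt(2)|^2 + 2*|0|^2 + 2*|-sqrt(2)|^2 + 4*|0|^2 + 4*|0|^2]
  = (1/16)[(4) + (4) + (4) + (0) + (4) + (0) + (0)] = 16/16 = 1.
A character is irreducible iff <chi, chi> = 1, so this representation is irreducible.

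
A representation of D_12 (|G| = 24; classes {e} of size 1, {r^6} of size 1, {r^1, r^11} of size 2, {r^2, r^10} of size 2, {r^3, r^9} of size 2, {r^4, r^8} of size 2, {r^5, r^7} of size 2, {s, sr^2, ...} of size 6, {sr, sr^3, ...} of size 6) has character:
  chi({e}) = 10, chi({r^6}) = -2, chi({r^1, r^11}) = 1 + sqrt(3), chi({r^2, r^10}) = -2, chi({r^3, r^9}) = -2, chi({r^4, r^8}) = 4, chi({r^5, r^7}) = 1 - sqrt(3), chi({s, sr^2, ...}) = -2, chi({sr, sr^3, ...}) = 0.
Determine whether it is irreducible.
Not irreducible (reducible): <chi, chi> = 8 > 1.

Argument: <chi, chi> = (1/|G|) sum_C |C| * |chi(C)|^2 = (1/24)[1*|10|^2 + 1*|-2|^2 + 2*|1 + sqrt(3)|^2 + 2*|-2|^2 + 2*|-2|^2 + 2*|4|^2 + 2*|1 - sqrt(3)|^2 + 6*|-2|^2 + 6*|0|^2]
  = (1/24)[(100) + (4) + (4*sqrt(3) + 8) + (8) + (8) + (32) + (8 - 4*sqrt(3)) + (24) + (0)] = 192/24 = 8.
A character is irreducible iff <chi, chi> = 1, so this representation is reducible.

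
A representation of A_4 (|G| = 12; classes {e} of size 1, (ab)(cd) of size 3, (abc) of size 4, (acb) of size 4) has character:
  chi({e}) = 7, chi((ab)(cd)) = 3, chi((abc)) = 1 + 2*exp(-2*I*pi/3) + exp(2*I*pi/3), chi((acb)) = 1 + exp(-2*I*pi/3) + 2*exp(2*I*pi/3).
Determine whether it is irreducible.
Not irreducible (reducible): <chi, chi> = 7 > 1.

Solution. <chi, chi> = (1/|G|) sum_C |C| * |chi(C)|^2 = (1/12)[1*|7|^2 + 3*|3|^2 + 4*|1 + 2*exp(-2*I*pi/3) + exp(2*I*pi/3)|^2 + 4*|1 + exp(-2*I*pi/3) + 2*exp(2*I*pi/3)|^2]
  = (1/12)[(49) + (27) + (4) + (4)] = 84/12 = 7.
(Exp terms are combined using exp(i*s)*conj(exp(i*t)) = exp(i*(s-t)), and sums of them are collapsed using the identity that for every m > 1 the m distinct m-th roots of unity sum to 0, e.g. 1 + exp(2*I*pi/3) + exp(-2*I*pi/3) = 0.)
A character is irreducible iff <chi, chi> = 1, so this representation is reducible.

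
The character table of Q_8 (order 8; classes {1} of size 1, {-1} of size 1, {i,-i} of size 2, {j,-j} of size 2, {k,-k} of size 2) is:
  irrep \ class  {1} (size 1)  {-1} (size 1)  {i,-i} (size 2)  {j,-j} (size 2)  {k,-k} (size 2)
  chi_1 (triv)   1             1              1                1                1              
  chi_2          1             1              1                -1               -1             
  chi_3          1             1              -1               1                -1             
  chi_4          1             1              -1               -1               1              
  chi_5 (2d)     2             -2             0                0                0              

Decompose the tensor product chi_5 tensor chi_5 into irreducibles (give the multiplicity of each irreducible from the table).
chi_5 tensor chi_5 = chi_1 + chi_2 + chi_3 + chi_4 (all other irreducibles have multiplicity 0).

Justification: The character of a tensor product is the pointwise product (chi_5 * chi_5)(C) = chi_5(C) * chi_5(C):
  {1}: (2)*(2), {-1}: (-2)*(-2), {i,-i}: (0)*(0), {j,-j}: (0)*(0), {k,-k}: (0)*(0)
so (chi_5 * chi_5) takes values
  {1} -> 4, {-1} -> 4, {i,-i} -> 0, {j,-j} -> 0, {k,-k} -> 0.
Now take the inner product of this character with each irreducible chi from the table, <chi_5*chi_5, chi> = (1/8) sum_C |C| (chi_5*chi_5)(C) conj(chi(C)):
  <chi_5*chi_5, chi_1> = (1/8)[1*(4)*conj(1) + 1*(4)*conj(1) + 2*(0)*conj(1) + 2*(0)*conj(1) + 2*(0)*conj(1)]
      = (1/8)[(4) + (4) + (0) + (0) + (0)] = 8/8 = 1
  <chi_5*chi_5, chi_2> = (1/8)[1*(4)*conj(1) + 1*(4)*conj(1) + 2*(0)*conj(1) + 2*(0)*conj(-1) + 2*(0)*conj(-1)]
      = (1/8)[(4) + (4) + (0) + (0) + (0)] = 8/8 = 1
  <chi_5*chi_5, chi_3> = (1/8)[1*(4)*conj(1) + 1*(4)*conj(1) + 2*(0)*conj(-1) + 2*(0)*conj(1) + 2*(0)*conj(-1)]
      = (1/8)[(4) + (4) + (0) + (0) + (0)] = 8/8 = 1
  <chi_5*chi_5, chi_4> = (1/8)[1*(4)*conj(1) + 1*(4)*conj(1) + 2*(0)*conj(-1) + 2*(0)*conj(-1) + 2*(0)*conj(1)]
      = (1/8)[(4) + (4) + (0) + (0) + (0)] = 8/8 = 1
  <chi_5*chi_5, chi_5> = (1/8)[1*(4)*conj(2) + 1*(4)*conj(-2) + 2*(0)*conj(0) + 2*(0)*conj(0) + 2*(0)*conj(0)]
      = (1/8)[(8) + (-8) + (0) + (0) + (0)] = 0/8 = 0
Hence the multiplicities are chi_1: 1, chi_2: 1, chi_3: 1, chi_4: 1. Dimension check: dim(chi_5)*dim(chi_5) = 2*2 = 4 and sum (mult * dim) = 1*1 + 1*1 + 1*1 + 1*1 = 4.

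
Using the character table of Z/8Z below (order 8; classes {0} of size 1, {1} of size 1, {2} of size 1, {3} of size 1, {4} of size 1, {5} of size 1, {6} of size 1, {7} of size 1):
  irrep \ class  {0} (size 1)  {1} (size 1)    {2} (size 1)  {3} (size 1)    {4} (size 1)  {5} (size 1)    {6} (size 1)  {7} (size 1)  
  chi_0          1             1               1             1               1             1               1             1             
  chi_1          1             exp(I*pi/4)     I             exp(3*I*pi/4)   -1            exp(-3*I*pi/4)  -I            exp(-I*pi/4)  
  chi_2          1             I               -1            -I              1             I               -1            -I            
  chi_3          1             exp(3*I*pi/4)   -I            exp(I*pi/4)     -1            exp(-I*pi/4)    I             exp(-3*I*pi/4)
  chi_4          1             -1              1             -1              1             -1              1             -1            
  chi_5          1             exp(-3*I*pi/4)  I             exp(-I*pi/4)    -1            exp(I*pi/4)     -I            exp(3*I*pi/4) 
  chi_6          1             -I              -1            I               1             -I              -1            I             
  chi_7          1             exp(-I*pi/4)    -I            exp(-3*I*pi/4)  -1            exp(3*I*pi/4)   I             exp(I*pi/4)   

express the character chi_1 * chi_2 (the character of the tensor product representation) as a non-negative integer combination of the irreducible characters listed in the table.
chi_1 tensor chi_2 = chi_3 (all other irreducibles have multiplicity 0).

Argument: The character of a tensor product is the pointwise product (chi_1 * chi_2)(C) = chi_1(C) * chi_2(C):
  {0}: (1)*(1), {1}: (exp(I*pi/4))*(I), {2}: (I)*(-1), {3}: (exp(3*I*pi/4))*(-I), {4}: (-1)*(1), {5}: (exp(-3*I*pi/4))*(I), {6}: (-I)*(-1), {7}: (exp(-I*pi/4))*(-I)
so (chi_1 * chi_2) takes values
  {0} -> 1, {1} -> exp(3*I*pi/4), {2} -> -I, {3} -> -exp(-3*I*pi/4), {4} -> -1, {5} -> exp(-I*pi/4), {6} -> I, {7} -> -exp(I*pi/4).
Now take the inner product of this character with each irreducible chi from the table, <chi_1*chi_2, chi> = (1/8) sum_C |C| (chi_1*chi_2)(C) conj(chi(C)):
  <chi_1*chi_2, chi_0> = (1/8)[1*(1)*conj(1) + 1*(exp(3*I*pi/4))*conj(1) + 1*(-I)*conj(1) + 1*(-exp(-3*I*pi/4))*conj(1) + 1*(-1)*conj(1) + 1*(exp(-I*pi/4))*conj(1) + 1*(I)*conj(1) + 1*(-exp(I*pi/4))*conj(1)]
      = (1/8)[(1) + (exp(3*I*pi/4)) + (-I) + (-exp(-3*I*pi/4)) + (-1) + (exp(-I*pi/4)) + (I) + (-exp(I*pi/4))] = 0/8 = 0
  <chi_1*chi_2, chi_1> = (1/8)[1*(1)*conj(1) + 1*(exp(3*I*pi/4))*conj(exp(I*pi/4)) + 1*(-I)*conj(I) + 1*(-exp(-3*I*pi/4))*conj(exp(3*I*pi/4)) + 1*(-1)*conj(-1) + 1*(exp(-I*pi/4))*conj(exp(-3*I*pi/4)) + 1*(I)*conj(-I) + 1*(-exp(I*pi/4))*conj(exp(-I*pi/4))]
      = (1/8)[(1) + (I) + (-1) + (-I) + (1) + (I) + (-1) + (-I)] = 0/8 = 0
  <chi_1*chi_2, chi_2> = (1/8)[1*(1)*conj(1) + 1*(exp(3*I*pi/4))*conj(I) + 1*(-I)*conj(-1) + 1*(-exp(-3*I*pi/4))*conj(-I) + 1*(-1)*conj(1) + 1*(exp(-I*pi/4))*conj(I) + 1*(I)*conj(-1) + 1*(-exp(I*pi/4))*conj(-I)]
      = (1/8)[(1) + (-exp(-3*I*pi/4)) + (I) + (-exp(-I*pi/4)) + (-1) + (-exp(I*pi/4)) + (-I) + (-exp(3*I*pi/4))] = 0/8 = 0
  <chi_1*chi_2, chi_3> = (1/8)[1*(1)*conj(1) + 1*(exp(3*I*pi/4))*conj(exp(3*I*pi/4)) + 1*(-I)*conj(-I) + 1*(-exp(-3*I*pi/4))*conj(exp(I*pi/4)) + 1*(-1)*conj(-1) + 1*(exp(-I*pi/4))*conj(exp(-I*pi/4)) + 1*(I)*conj(I) + 1*(-exp(I*pi/4))*conj(exp(-3*I*pi/4))]
      = (1/8)[(1) + (1) + (1) + (1) + (1) + (1) + (1) + (1)] = 8/8 = 1
  <chi_1*chi_2, chi_4> = (1/8)[1*(1)*conj(1) + 1*(exp(3*I*pi/4))*conj(-1) + 1*(-I)*conj(1) + 1*(-exp(-3*I*pi/4))*conj(-1) + 1*(-1)*conj(1) + 1*(exp(-I*pi/4))*conj(-1) + 1*(I)*conj(1) + 1*(-exp(I*pi/4))*conj(-1)]
      = (1/8)[(1) + (-exp(3*I*pi/4)) + (-I) + (exp(-3*I*pi/4)) + (-1) + (-exp(-I*pi/4)) + (I) + (exp(I*pi/4))] = 0/8 = 0
  <chi_1*chi_2, chi_5> = (1/8)[1*(1)*conj(1) + 1*(exp(3*I*pi/4))*conj(exp(-3*I*pi/4)) + 1*(-I)*conj(I) + 1*(-exp(-3*I*pi/4))*conj(exp(-I*pi/4)) + 1*(-1)*conj(-1) + 1*(exp(-I*pi/4))*conj(exp(I*pi/4)) + 1*(I)*conj(-I) + 1*(-exp(I*pi/4))*conj(exp(3*I*pi/4))]
      = (1/8)[(1) + (-I) + (-1) + (I) + (1) + (-I) + (-1) + (I)] = 0/8 = 0
  <chi_1*chi_2, chi_6> = (1/8)[1*(1)*conj(1) + 1*(exp(3*I*pi/4))*conj(-I) + 1*(-I)*conj(-1) + 1*(-exp(-3*I*pi/4))*conj(I) + 1*(-1)*conj(1) + 1*(exp(-I*pi/4))*conj(-I) + 1*(I)*conj(-1) + 1*(-exp(I*pi/4))*conj(I)]
      = (1/8)[(1) + (exp(-3*I*pi/4)) + (I) + (exp(-I*pi/4)) + (-1) + (exp(I*pi/4)) + (-I) + (exp(3*I*pi/4))] = 0/8 = 0
  <chi_1*chi_2, chi_7> = (1/8)[1*(1)*conj(1) + 1*(exp(3*I*pi/4))*conj(exp(-I*pi/4)) + 1*(-I)*conj(-I) + 1*(-exp(-3*I*pi/4))*conj(exp(-3*I*pi/4)) + 1*(-1)*conj(-1) + 1*(exp(-I*pi/4))*conj(exp(3*I*pi/4)) + 1*(I)*conj(I) + 1*(-exp(I*pi/4))*conj(exp(I*pi/4))]
      = (1/8)[(1) + (-1) + (1) + (-1) + (1) + (-1) + (1) + (-1)] = 0/8 = 0
(Exp terms are combined using exp(i*s)*conj(exp(i*t)) = exp(i*(s-t)), and sums of them are collapsed using the identity that for every m > 1 the m distinct m-th roots of unity sum to 0, e.g. 1 + exp(2*I*pi/3) + exp(-2*I*pi/3) = 0.)
Hence the multiplicities are chi_3: 1. Dimension check: dim(chi_1)*dim(chi_2) = 1*1 = 1 and sum (mult * dim) = 1*1 = 1.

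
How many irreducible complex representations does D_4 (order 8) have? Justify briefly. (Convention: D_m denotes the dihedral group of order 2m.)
5

Why: The number of irreducible complex representations of a finite group equals its number of conjugacy classes. D_4 has 5 conjugacy classes (n/2 + 3 for n even), so D_4 (order 8) has exactly 5 irreducible complex representations.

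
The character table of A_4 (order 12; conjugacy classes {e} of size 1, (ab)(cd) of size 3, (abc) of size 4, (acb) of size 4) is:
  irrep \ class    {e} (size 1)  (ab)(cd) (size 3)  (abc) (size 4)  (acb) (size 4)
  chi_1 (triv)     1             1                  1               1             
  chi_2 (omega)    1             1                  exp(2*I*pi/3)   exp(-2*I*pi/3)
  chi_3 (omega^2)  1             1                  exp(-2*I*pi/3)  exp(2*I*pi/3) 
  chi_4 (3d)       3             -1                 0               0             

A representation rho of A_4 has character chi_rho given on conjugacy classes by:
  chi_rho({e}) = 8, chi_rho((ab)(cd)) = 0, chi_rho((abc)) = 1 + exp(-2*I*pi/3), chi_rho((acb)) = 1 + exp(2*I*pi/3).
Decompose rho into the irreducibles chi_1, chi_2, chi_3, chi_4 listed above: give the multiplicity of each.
Multiplicities: chi_1: 1, chi_2: 0, chi_3: 1, chi_4: 2.

Details: Use <chi_rho, chi> = (1/|G|) sum_C |C| * chi_rho(C) * conj(chi(C)) with |G| = 12 for each irreducible chi in the table:
  <chi_rho, chi_1> = (1/12)[1*(8)*conj(1) + 3*(0)*conj(1) + 4*(1 + exp(-2*I*pi/3))*conj(1) + 4*(1 + exp(2*I*pi/3))*conj(1)]
      = (1/12)[(8) + (0) + (4 + 4*exp(-2*I*pi/3)) + (4 + 4*exp(2*I*pi/3))] = 12/12 = 1
  <chi_rho, chi_2> = (1/12)[1*(8)*conj(1) + 3*(0)*conj(1) + 4*(1 + exp(-2*I*pi/3))*conj(exp(2*I*pi/3)) + 4*(1 + exp(2*I*pi/3))*conj(exp(-2*I*pi/3))]
      = (1/12)[(8) + (0) + (-4) + (-4)] = 0/12 = 0
  <chi_rho, chi_3> = (1/12)[1*(8)*conj(1) + 3*(0)*conj(1) + 4*(1 + exp(-2*I*pi/3))*conj(exp(-2*I*pi/3)) + 4*(1 + exp(2*I*pi/3))*conj(exp(2*I*pi/3))]
      = (1/12)[(8) + (0) + (4 + 4*exp(2*I*pi/3)) + (4 + 4*exp(-2*I*pi/3))] = 12/12 = 1
  <chi_rho, chi_4> = (1/12)[1*(8)*conj(3) + 3*(0)*conj(-1) + 4*(1 + exp(-2*I*pi/3))*conj(0) + 4*(1 + exp(2*I*pi/3))*conj(0)]
      = (1/12)[(24) + (0) + (0) + (0)] = 24/12 = 2
(Exp terms are combined using exp(i*s)*conj(exp(i*t)) = exp(i*(s-t)), and sums of them are collapsed using the identity that for every m > 1 the m distinct m-th roots of unity sum to 0, e.g. 1 + exp(2*I*pi/3) + exp(-2*I*pi/3) = 0.)
Dimension check: dim(rho) = sum (mult * dim) = 1*1 + 0*1 + 1*1 + 2*3 = 8 = chi_rho(e) = 8.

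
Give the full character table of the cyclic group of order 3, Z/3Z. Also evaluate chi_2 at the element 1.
Character table of Z/3Z (irreps indexed chi_0,...,chi_2 with chi_k(m) = zeta_3^(k*m), zeta_3 = exp(2*pi*i/3)):
  irrep \ class  {0} (size 1)  {1} (size 1)    {2} (size 1)  
  chi_0          1             1               1             
  chi_1          1             exp(2*I*pi/3)   exp(-2*I*pi/3)
  chi_2          1             exp(-2*I*pi/3)  exp(2*I*pi/3) 

Spot check: chi_2(1) = zeta_3^(2*1) = zeta_3^2 = exp(-2*I*pi/3).

Details: Z/3Z is abelian, so all 3 irreducible complex representations are 1-dimensional. They are given by chi_k(m) = zeta_3^(k*m) for k = 0,...,2. Row orthogonality: sum_m chi_k(m) conj(chi_l(m)) = 3 * [k = l].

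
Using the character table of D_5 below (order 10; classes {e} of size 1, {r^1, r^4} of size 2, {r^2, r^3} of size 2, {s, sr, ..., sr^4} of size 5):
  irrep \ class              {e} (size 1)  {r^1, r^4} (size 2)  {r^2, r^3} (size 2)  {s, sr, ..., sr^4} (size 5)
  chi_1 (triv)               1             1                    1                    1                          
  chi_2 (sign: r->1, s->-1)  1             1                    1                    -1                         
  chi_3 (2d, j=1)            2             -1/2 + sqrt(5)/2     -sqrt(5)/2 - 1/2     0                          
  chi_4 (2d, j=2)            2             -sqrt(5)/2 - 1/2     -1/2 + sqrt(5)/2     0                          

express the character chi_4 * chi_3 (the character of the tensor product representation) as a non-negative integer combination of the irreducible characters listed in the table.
chi_4 tensor chi_3 = chi_3 + chi_4 (all other irreducibles have multiplicity 0).

The character of a tensor product is the pointwise product (chi_4 * chi_3)(C) = chi_4(C) * chi_3(C):
  {e}: (2)*(2), {r^1, r^4}: (-sqrt(5)/2 - 1/2)*(-1/2 + sqrt(5)/2), {r^2, r^3}: (-1/2 + sqrt(5)/2)*(-sqrt(5)/2 - 1/2), {s, sr, ..., sr^4}: (0)*(0)
so (chi_4 * chi_3) takes values
  {e} -> 4, {r^1, r^4} -> -1, {r^2, r^3} -> -1, {s, sr, ..., sr^4} -> 0.
Now take the inner product of this character with each irreducible chi from the table, <chi_4*chi_3, chi> = (1/10) sum_C |C| (chi_4*chi_3)(C) conj(chi(C)):
  <chi_4*chi_3, chi_1> = (1/10)[1*(4)*conj(1) + 2*(-1)*conj(1) + 2*(-1)*conj(1) + 5*(0)*conj(1)]
      = (1/10)[(4) + (-2) + (-2) + (0)] = 0/10 = 0
  <chi_4*chi_3, chi_2> = (1/10)[1*(4)*conj(1) + 2*(-1)*conj(1) + 2*(-1)*conj(1) + 5*(0)*conj(-1)]
      = (1/10)[(4) + (-2) + (-2) + (0)] = 0/10 = 0
  <chi_4*chi_3, chi_3> = (1/10)[1*(4)*conj(2) + 2*(-1)*conj(-1/2 + sqrt(5)/2) + 2*(-1)*conj(-sqrt(5)/2 - 1/2) + 5*(0)*conj(0)]
      = (1/10)[(8) + (1 - sqrt(5)) + (1 + sqrt(5)) + (0)] = 10/10 = 1
  <chi_4*chi_3, chi_4> = (1/10)[1*(4)*conj(2) + 2*(-1)*conj(-sqrt(5)/2 - 1/2) + 2*(-1)*conj(-1/2 + sqrt(5)/2) + 5*(0)*conj(0)]
      = (1/10)[(8) + (1 + sqrt(5)) + (1 - sqrt(5)) + (0)] = 10/10 = 1
Hence the multiplicities are chi_3: 1, chi_4: 1. Dimension check: dim(chi_4)*dim(chi_3) = 2*2 = 4 and sum (mult * dim) = 1*2 + 1*2 = 4.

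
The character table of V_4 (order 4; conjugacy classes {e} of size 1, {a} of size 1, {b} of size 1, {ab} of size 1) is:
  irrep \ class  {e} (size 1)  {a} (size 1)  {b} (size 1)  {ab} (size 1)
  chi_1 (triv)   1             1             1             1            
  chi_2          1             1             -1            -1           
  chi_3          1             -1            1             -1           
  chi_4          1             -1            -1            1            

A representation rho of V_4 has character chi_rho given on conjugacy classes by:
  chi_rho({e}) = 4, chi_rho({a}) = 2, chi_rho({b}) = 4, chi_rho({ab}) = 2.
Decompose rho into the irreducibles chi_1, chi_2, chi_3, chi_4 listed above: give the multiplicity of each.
Multiplicities: chi_1: 3, chi_2: 0, chi_3: 1, chi_4: 0.

Explanation: Use <chi_rho, chi> = (1/|G|) sum_C |C| * chi_rho(C) * conj(chi(C)) with |G| = 4 for each irreducible chi in the table:
  <chi_rho, chi_1> = (1/4)[1*(4)*conj(1) + 1*(2)*conj(1) + 1*(4)*conj(1) + 1*(2)*conj(1)]
      = (1/4)[(4) + (2) + (4) + (2)] = 12/4 = 3
  <chi_rho, chi_2> = (1/4)[1*(4)*conj(1) + 1*(2)*conj(1) + 1*(4)*conj(-1) + 1*(2)*conj(-1)]
      = (1/4)[(4) + (2) + (-4) + (-2)] = 0/4 = 0
  <chi_rho, chi_3> = (1/4)[1*(4)*conj(1) + 1*(2)*conj(-1) + 1*(4)*conj(1) + 1*(2)*conj(-1)]
      = (1/4)[(4) + (-2) + (4) + (-2)] = 4/4 = 1
  <chi_rho, chi_4> = (1/4)[1*(4)*conj(1) + 1*(2)*conj(-1) + 1*(4)*conj(-1) + 1*(2)*conj(1)]
      = (1/4)[(4) + (-2) + (-4) + (2)] = 0/4 = 0
Dimension check: dim(rho) = sum (mult * dim) = 3*1 + 0*1 + 1*1 + 0*1 = 4 = chi_rho(e) = 4.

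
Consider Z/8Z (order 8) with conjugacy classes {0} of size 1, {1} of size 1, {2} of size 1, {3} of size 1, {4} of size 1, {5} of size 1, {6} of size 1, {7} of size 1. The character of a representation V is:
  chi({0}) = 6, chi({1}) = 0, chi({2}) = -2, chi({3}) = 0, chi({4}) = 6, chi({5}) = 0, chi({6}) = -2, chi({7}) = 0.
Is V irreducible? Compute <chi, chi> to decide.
Not irreducible (reducible): <chi, chi> = 10 > 1.

Explanation: <chi, chi> = (1/|G|) sum_C |C| * |chi(C)|^2 = (1/8)[1*|6|^2 + 1*|0|^2 + 1*|-2|^2 + 1*|0|^2 + 1*|6|^2 + 1*|0|^2 + 1*|-2|^2 + 1*|0|^2]
  = (1/8)[(36) + (0) + (4) + (0) + (36) + (0) + (4) + (0)] = 80/8 = 10.
(Exp terms are combined using exp(i*s)*conj(exp(i*t)) = exp(i*(s-t)), and sums of them are collapsed using the identity that for every m > 1 the m distinct m-th roots of unity sum to 0, e.g. 1 + exp(2*I*pi/3) + exp(-2*I*pi/3) = 0.)
A character is irreducible iff <chi, chi> = 1, so this representation is reducible.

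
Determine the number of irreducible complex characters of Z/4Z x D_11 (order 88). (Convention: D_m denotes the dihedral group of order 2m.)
28

Explanation: The number of irreducible complex representations of a finite group equals its number of conjugacy classes. For a direct product, #classes(G x H) = #classes(G) * #classes(H). Z/4Z has 4 classes (abelian), D_11 has 7 classes, so 4 * 7 = 28, so Z/4Z x D_11 (order 88) has exactly 28 irreducible complex representations.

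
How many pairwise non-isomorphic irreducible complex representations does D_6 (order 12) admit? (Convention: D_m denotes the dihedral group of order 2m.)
6

Solution. The number of irreducible complex representations of a finite group equals its number of conjugacy classes. D_6 has 6 conjugacy classes (n/2 + 3 for n even), so D_6 (order 12) has exactly 6 irreducible complex representations.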